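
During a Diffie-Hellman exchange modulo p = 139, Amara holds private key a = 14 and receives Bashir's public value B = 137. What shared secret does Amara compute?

Shared key K = 137^14 mod 139.
137^1 ≡ 137 (mod 139)
137^2 = (137^1)^2 ≡ 137^2 = 18769 ≡ 4 (mod 139)
137^4 = (137^2)^2 ≡ 4^2 = 16 ≡ 16 (mod 139)
137^8 = (137^4)^2 ≡ 16^2 = 256 ≡ 117 (mod 139)
137^14 = 137^8 · 137^4 · 137^2 ≡ 117 · 16 · 4 ≡ 121 (mod 139).

121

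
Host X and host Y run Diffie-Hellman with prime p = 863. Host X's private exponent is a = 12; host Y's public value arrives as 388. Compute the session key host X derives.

6

Shared key K = 388^12 mod 863.
388^1 ≡ 388 (mod 863)
388^2 = (388^1)^2 ≡ 388^2 = 150544 ≡ 382 (mod 863)
388^4 = (388^2)^2 ≡ 382^2 = 145924 ≡ 77 (mod 863)
388^8 = (388^4)^2 ≡ 77^2 = 5929 ≡ 751 (mod 863)
388^12 = 388^8 · 388^4 ≡ 751 · 77 ≡ 6 (mod 863).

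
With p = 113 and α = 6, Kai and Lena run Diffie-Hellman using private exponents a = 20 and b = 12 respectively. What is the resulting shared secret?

Lena sends B = α^b mod p = 6^12 mod 113.
6^1 ≡ 6 (mod 113)
6^2 = (6^1)^2 ≡ 6^2 = 36 ≡ 36 (mod 113)
6^4 = (6^2)^2 ≡ 36^2 = 1296 ≡ 53 (mod 113)
6^8 = (6^4)^2 ≡ 53^2 = 2809 ≡ 97 (mod 113)
6^12 = 6^8 · 6^4 ≡ 97 · 53 ≡ 56 (mod 113).
So B = 56. Kai then computes K = B^a mod p = 56^20 mod 113.
56^1 ≡ 56 (mod 113)
56^2 = (56^1)^2 ≡ 56^2 = 3136 ≡ 85 (mod 113)
56^4 = (56^2)^2 ≡ 85^2 = 7225 ≡ 106 (mod 113)
56^8 = (56^4)^2 ≡ 106^2 = 11236 ≡ 49 (mod 113)
56^16 = (56^8)^2 ≡ 49^2 = 2401 ≡ 28 (mod 113)
56^20 = 56^16 · 56^4 ≡ 28 · 106 ≡ 30 (mod 113).

30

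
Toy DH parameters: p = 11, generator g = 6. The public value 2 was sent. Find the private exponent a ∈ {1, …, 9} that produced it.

Try successive powers of 6 modulo 11:
6^1 ≡ 6
6^2 ≡ 3
6^3 ≡ 7
6^4 ≡ 9
6^5 ≡ 10
6^6 ≡ 5
6^7 ≡ 8
6^8 ≡ 4
6^9 ≡ 2
Found: a = 9.

9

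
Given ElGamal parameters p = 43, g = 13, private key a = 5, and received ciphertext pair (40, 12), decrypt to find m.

Shared mask s = c₁^a mod p = 40^5 mod 43.
40^1 ≡ 40 (mod 43)
40^2 = (40^1)^2 ≡ 40^2 = 1600 ≡ 9 (mod 43)
40^4 = (40^2)^2 ≡ 9^2 = 81 ≡ 38 (mod 43)
40^5 = 40^4 · 40^1 ≡ 38 · 40 ≡ 15 (mod 43).
So s = 15; s⁻¹ ≡ 23 (mod 43).
m = c₂ · s⁻¹ mod 43 = 12 · 23 mod 43 = 18.

18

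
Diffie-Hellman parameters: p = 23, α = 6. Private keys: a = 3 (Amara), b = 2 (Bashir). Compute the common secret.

Bashir sends B = α^b mod p = 6^2 mod 23.
6^1 ≡ 6 (mod 23)
6^2 = (6^1)^2 ≡ 6^2 = 36 ≡ 13 (mod 23)
So B = 13. Amara then computes K = B^a mod p = 13^3 mod 23.
13^1 ≡ 13 (mod 23)
13^2 = (13^1)^2 ≡ 13^2 = 169 ≡ 8 (mod 23)
13^3 = 13^2 · 13^1 ≡ 8 · 13 ≡ 12 (mod 23).

12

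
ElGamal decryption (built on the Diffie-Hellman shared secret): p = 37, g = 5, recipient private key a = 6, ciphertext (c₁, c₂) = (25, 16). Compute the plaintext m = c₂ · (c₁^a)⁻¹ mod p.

9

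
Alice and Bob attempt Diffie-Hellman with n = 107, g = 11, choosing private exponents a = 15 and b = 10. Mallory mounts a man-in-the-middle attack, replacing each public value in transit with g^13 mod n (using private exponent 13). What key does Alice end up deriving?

Alice receives Mallory's public value M = 11^13 mod 107 instead of the honest one.
11^1 ≡ 11 (mod 107)
11^2 = (11^1)^2 ≡ 11^2 = 121 ≡ 14 (mod 107)
11^4 = (11^2)^2 ≡ 14^2 = 196 ≡ 89 (mod 107)
11^8 = (11^4)^2 ≡ 89^2 = 7921 ≡ 3 (mod 107)
11^13 = 11^8 · 11^4 · 11^1 ≡ 3 · 89 · 11 ≡ 48 (mod 107).
So M = 48. Alice computes K = M^15 mod 107.
48^1 ≡ 48 (mod 107)
48^2 = (48^1)^2 ≡ 48^2 = 2304 ≡ 57 (mod 107)
48^4 = (48^2)^2 ≡ 57^2 = 3249 ≡ 39 (mod 107)
48^8 = (48^4)^2 ≡ 39^2 = 1521 ≡ 23 (mod 107)
48^15 = 48^8 · 48^4 · 48^2 · 48^1 ≡ 23 · 39 · 57 · 48 ≡ 40 (mod 107).

40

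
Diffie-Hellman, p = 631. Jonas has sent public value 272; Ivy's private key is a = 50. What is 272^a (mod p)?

338

Shared key K = 272^50 mod 631.
272^1 ≡ 272 (mod 631)
272^2 = (272^1)^2 ≡ 272^2 = 73984 ≡ 157 (mod 631)
272^4 = (272^2)^2 ≡ 157^2 = 24649 ≡ 40 (mod 631)
272^8 = (272^4)^2 ≡ 40^2 = 1600 ≡ 338 (mod 631)
272^16 = (272^8)^2 ≡ 338^2 = 114244 ≡ 33 (mod 631)
272^32 = (272^16)^2 ≡ 33^2 = 1089 ≡ 458 (mod 631)
272^50 = 272^32 · 272^16 · 272^2 ≡ 458 · 33 · 157 ≡ 338 (mod 631).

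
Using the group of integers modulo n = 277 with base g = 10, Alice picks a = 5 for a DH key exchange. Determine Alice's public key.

Public value = 10^5 mod 277.
10^1 ≡ 10 (mod 277)
10^2 = (10^1)^2 ≡ 10^2 = 100 ≡ 100 (mod 277)
10^4 = (10^2)^2 ≡ 100^2 = 10000 ≡ 28 (mod 277)
10^5 = 10^4 · 10^1 ≡ 28 · 10 ≡ 3 (mod 277).

3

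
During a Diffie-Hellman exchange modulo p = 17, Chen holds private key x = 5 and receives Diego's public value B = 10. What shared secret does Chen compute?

Shared key K = 10^5 mod 17.
10^1 ≡ 10 (mod 17)
10^2 = (10^1)^2 ≡ 10^2 = 100 ≡ 15 (mod 17)
10^4 = (10^2)^2 ≡ 15^2 = 225 ≡ 4 (mod 17)
10^5 = 10^4 · 10^1 ≡ 4 · 10 ≡ 6 (mod 17).

6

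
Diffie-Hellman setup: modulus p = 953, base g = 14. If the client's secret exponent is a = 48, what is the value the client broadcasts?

919

Public value = 14^{48} \pmod{953}.
14^1 ≡ 14 (mod 953)
14^2 = (14^1)^2 ≡ 14^2 = 196 ≡ 196 (mod 953)
14^4 = (14^2)^2 ≡ 196^2 = 38416 ≡ 296 (mod 953)
14^8 = (14^4)^2 ≡ 296^2 = 87616 ≡ 893 (mod 953)
14^16 = (14^8)^2 ≡ 893^2 = 797449 ≡ 741 (mod 953)
14^32 = (14^16)^2 ≡ 741^2 = 549081 ≡ 153 (mod 953)
14^48 = 14^32 · 14^16 ≡ 153 · 741 ≡ 919 (mod 953).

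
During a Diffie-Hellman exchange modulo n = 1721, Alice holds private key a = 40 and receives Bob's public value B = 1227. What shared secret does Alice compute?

Shared key K = 1227^40 mod 1721.
1227^1 ≡ 1227 (mod 1721)
1227^2 = (1227^1)^2 ≡ 1227^2 = 1505529 ≡ 1375 (mod 1721)
1227^4 = (1227^2)^2 ≡ 1375^2 = 1890625 ≡ 967 (mod 1721)
1227^8 = (1227^4)^2 ≡ 967^2 = 935089 ≡ 586 (mod 1721)
1227^16 = (1227^8)^2 ≡ 586^2 = 343396 ≡ 917 (mod 1721)
1227^32 = (1227^16)^2 ≡ 917^2 = 840889 ≡ 1041 (mod 1721)
1227^40 = 1227^32 · 1227^8 ≡ 1041 · 586 ≡ 792 (mod 1721).

792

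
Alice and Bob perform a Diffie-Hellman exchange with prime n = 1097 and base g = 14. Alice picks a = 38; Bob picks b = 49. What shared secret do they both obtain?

435

Bob sends B = g^b mod n = 14^49 mod 1097.
14^1 ≡ 14 (mod 1097)
14^2 = (14^1)^2 ≡ 14^2 = 196 ≡ 196 (mod 1097)
14^4 = (14^2)^2 ≡ 196^2 = 38416 ≡ 21 (mod 1097)
14^8 = (14^4)^2 ≡ 21^2 = 441 ≡ 441 (mod 1097)
14^16 = (14^8)^2 ≡ 441^2 = 194481 ≡ 312 (mod 1097)
14^32 = (14^16)^2 ≡ 312^2 = 97344 ≡ 808 (mod 1097)
14^49 = 14^32 · 14^16 · 14^1 ≡ 808 · 312 · 14 ≡ 295 (mod 1097).
So B = 295. Alice then computes K = B^a mod n = 295^38 mod 1097.
295^1 ≡ 295 (mod 1097)
295^2 = (295^1)^2 ≡ 295^2 = 87025 ≡ 362 (mod 1097)
295^4 = (295^2)^2 ≡ 362^2 = 131044 ≡ 501 (mod 1097)
295^8 = (295^4)^2 ≡ 501^2 = 251001 ≡ 885 (mod 1097)
295^16 = (295^8)^2 ≡ 885^2 = 783225 ≡ 1064 (mod 1097)
295^32 = (295^16)^2 ≡ 1064^2 = 1132096 ≡ 1089 (mod 1097)
295^38 = 295^32 · 295^4 · 295^2 ≡ 1089 · 501 · 362 ≡ 435 (mod 1097).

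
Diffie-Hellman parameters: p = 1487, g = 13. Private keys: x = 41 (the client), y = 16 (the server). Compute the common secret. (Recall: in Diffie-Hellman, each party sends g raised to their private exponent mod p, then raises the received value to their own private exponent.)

The client sends A = g^x mod p = 13^41 mod 1487.
13^1 ≡ 13 (mod 1487)
13^2 = (13^1)^2 ≡ 13^2 = 169 ≡ 169 (mod 1487)
13^4 = (13^2)^2 ≡ 169^2 = 28561 ≡ 308 (mod 1487)
13^8 = (13^4)^2 ≡ 308^2 = 94864 ≡ 1183 (mod 1487)
13^16 = (13^8)^2 ≡ 1183^2 = 1399489 ≡ 222 (mod 1487)
13^32 = (13^16)^2 ≡ 222^2 = 49284 ≡ 213 (mod 1487)
13^41 = 13^32 · 13^8 · 13^1 ≡ 213 · 1183 · 13 ≡ 1353 (mod 1487).
So A = 1353. The server then computes K = A^y mod p = 1353^16 mod 1487.
1353^1 ≡ 1353 (mod 1487)
1353^2 = (1353^1)^2 ≡ 1353^2 = 1830609 ≡ 112 (mod 1487)
1353^4 = (1353^2)^2 ≡ 112^2 = 12544 ≡ 648 (mod 1487)
1353^8 = (1353^4)^2 ≡ 648^2 = 419904 ≡ 570 (mod 1487)
1353^16 = (1353^8)^2 ≡ 570^2 = 324900 ≡ 734 (mod 1487)

734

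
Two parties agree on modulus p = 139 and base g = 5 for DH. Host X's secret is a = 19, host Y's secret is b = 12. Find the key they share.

65

Host Y sends B = g^b mod p = 5^12 mod 139.
5^1 ≡ 5 (mod 139)
5^2 = (5^1)^2 ≡ 5^2 = 25 ≡ 25 (mod 139)
5^4 = (5^2)^2 ≡ 25^2 = 625 ≡ 69 (mod 139)
5^8 = (5^4)^2 ≡ 69^2 = 4761 ≡ 35 (mod 139)
5^12 = 5^8 · 5^4 ≡ 35 · 69 ≡ 52 (mod 139).
So B = 52. Host X then computes K = B^a mod p = 52^19 mod 139.
52^1 ≡ 52 (mod 139)
52^2 = (52^1)^2 ≡ 52^2 = 2704 ≡ 63 (mod 139)
52^4 = (52^2)^2 ≡ 63^2 = 3969 ≡ 77 (mod 139)
52^8 = (52^4)^2 ≡ 77^2 = 5929 ≡ 91 (mod 139)
52^16 = (52^8)^2 ≡ 91^2 = 8281 ≡ 80 (mod 139)
52^19 = 52^16 · 52^2 · 52^1 ≡ 80 · 63 · 52 ≡ 65 (mod 139).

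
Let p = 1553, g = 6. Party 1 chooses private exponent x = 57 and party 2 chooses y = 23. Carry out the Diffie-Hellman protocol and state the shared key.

Party 2 sends B = g^y mod p = 6^23 mod 1553.
6^1 ≡ 6 (mod 1553)
6^2 = (6^1)^2 ≡ 6^2 = 36 ≡ 36 (mod 1553)
6^4 = (6^2)^2 ≡ 36^2 = 1296 ≡ 1296 (mod 1553)
6^8 = (6^4)^2 ≡ 1296^2 = 1679616 ≡ 823 (mod 1553)
6^16 = (6^8)^2 ≡ 823^2 = 677329 ≡ 221 (mod 1553)
6^23 = 6^16 · 6^4 · 6^2 · 6^1 ≡ 221 · 1296 · 36 · 6 ≡ 548 (mod 1553).
So B = 548. Party 1 then computes K = B^x mod p = 548^57 mod 1553.
548^1 ≡ 548 (mod 1553)
548^2 = (548^1)^2 ≡ 548^2 = 300304 ≡ 575 (mod 1553)
548^4 = (548^2)^2 ≡ 575^2 = 330625 ≡ 1389 (mod 1553)
548^8 = (548^4)^2 ≡ 1389^2 = 1929321 ≡ 495 (mod 1553)
548^16 = (548^8)^2 ≡ 495^2 = 245025 ≡ 1204 (mod 1553)
548^32 = (548^16)^2 ≡ 1204^2 = 1449616 ≡ 667 (mod 1553)
548^57 = 548^32 · 548^16 · 548^8 · 548^1 ≡ 667 · 1204 · 495 · 548 ≡ 963 (mod 1553).

963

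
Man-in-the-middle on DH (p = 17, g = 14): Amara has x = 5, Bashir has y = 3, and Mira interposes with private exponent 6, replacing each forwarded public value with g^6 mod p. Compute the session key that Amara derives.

2

Amara receives Mira's public value M = 14^6 mod 17 instead of the honest one.
14^1 ≡ 14 (mod 17)
14^2 = (14^1)^2 ≡ 14^2 = 196 ≡ 9 (mod 17)
14^4 = (14^2)^2 ≡ 9^2 = 81 ≡ 13 (mod 17)
14^6 = 14^4 · 14^2 ≡ 13 · 9 ≡ 15 (mod 17).
So M = 15. Amara computes K = M^5 mod 17.
15^1 ≡ 15 (mod 17)
15^2 = (15^1)^2 ≡ 15^2 = 225 ≡ 4 (mod 17)
15^4 = (15^2)^2 ≡ 4^2 = 16 ≡ 16 (mod 17)
15^5 = 15^4 · 15^1 ≡ 16 · 15 ≡ 2 (mod 17).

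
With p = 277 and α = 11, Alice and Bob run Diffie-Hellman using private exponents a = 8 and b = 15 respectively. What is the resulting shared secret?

Bob sends B = α^b mod p = 11^15 mod 277.
11^1 ≡ 11 (mod 277)
11^2 = (11^1)^2 ≡ 11^2 = 121 ≡ 121 (mod 277)
11^4 = (11^2)^2 ≡ 121^2 = 14641 ≡ 237 (mod 277)
11^8 = (11^4)^2 ≡ 237^2 = 56169 ≡ 215 (mod 277)
11^15 = 11^8 · 11^4 · 11^2 · 11^1 ≡ 215 · 237 · 121 · 11 ≡ 148 (mod 277).
So B = 148. Alice then computes K = B^a mod p = 148^8 mod 277.
148^1 ≡ 148 (mod 277)
148^2 = (148^1)^2 ≡ 148^2 = 21904 ≡ 21 (mod 277)
148^4 = (148^2)^2 ≡ 21^2 = 441 ≡ 164 (mod 277)
148^8 = (148^4)^2 ≡ 164^2 = 26896 ≡ 27 (mod 277)

27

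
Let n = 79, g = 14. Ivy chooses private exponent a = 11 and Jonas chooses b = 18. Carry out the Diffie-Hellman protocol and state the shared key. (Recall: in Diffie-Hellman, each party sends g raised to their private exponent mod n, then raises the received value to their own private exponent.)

21

Ivy sends A = g^a mod n = 14^11 mod 79.
14^1 ≡ 14 (mod 79)
14^2 = (14^1)^2 ≡ 14^2 = 196 ≡ 38 (mod 79)
14^4 = (14^2)^2 ≡ 38^2 = 1444 ≡ 22 (mod 79)
14^8 = (14^4)^2 ≡ 22^2 = 484 ≡ 10 (mod 79)
14^11 = 14^8 · 14^2 · 14^1 ≡ 10 · 38 · 14 ≡ 27 (mod 79).
So A = 27. Jonas then computes K = A^b mod n = 27^18 mod 79.
27^1 ≡ 27 (mod 79)
27^2 = (27^1)^2 ≡ 27^2 = 729 ≡ 18 (mod 79)
27^4 = (27^2)^2 ≡ 18^2 = 324 ≡ 8 (mod 79)
27^8 = (27^4)^2 ≡ 8^2 = 64 ≡ 64 (mod 79)
27^16 = (27^8)^2 ≡ 64^2 = 4096 ≡ 67 (mod 79)
27^18 = 27^16 · 27^2 ≡ 67 · 18 ≡ 21 (mod 79).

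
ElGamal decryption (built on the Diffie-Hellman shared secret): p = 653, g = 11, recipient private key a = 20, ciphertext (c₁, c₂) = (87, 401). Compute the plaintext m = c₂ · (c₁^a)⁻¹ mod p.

516

Shared mask s = c₁^a mod p = 87^20 mod 653.
87^1 ≡ 87 (mod 653)
87^2 = (87^1)^2 ≡ 87^2 = 7569 ≡ 386 (mod 653)
87^4 = (87^2)^2 ≡ 386^2 = 148996 ≡ 112 (mod 653)
87^8 = (87^4)^2 ≡ 112^2 = 12544 ≡ 137 (mod 653)
87^16 = (87^8)^2 ≡ 137^2 = 18769 ≡ 485 (mod 653)
87^20 = 87^16 · 87^4 ≡ 485 · 112 ≡ 121 (mod 653).
So s = 121; s⁻¹ ≡ 340 (mod 653).
m = c₂ · s⁻¹ mod 653 = 401 · 340 mod 653 = 516.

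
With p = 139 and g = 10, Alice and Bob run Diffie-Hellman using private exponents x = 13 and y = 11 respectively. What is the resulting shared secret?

Bob sends B = g^y mod p = 10^11 mod 139.
10^1 ≡ 10 (mod 139)
10^2 = (10^1)^2 ≡ 10^2 = 100 ≡ 100 (mod 139)
10^4 = (10^2)^2 ≡ 100^2 = 10000 ≡ 131 (mod 139)
10^8 = (10^4)^2 ≡ 131^2 = 17161 ≡ 64 (mod 139)
10^11 = 10^8 · 10^2 · 10^1 ≡ 64 · 100 · 10 ≡ 60 (mod 139).
So B = 60. Alice then computes K = B^x mod p = 60^13 mod 139.
60^1 ≡ 60 (mod 139)
60^2 = (60^1)^2 ≡ 60^2 = 3600 ≡ 125 (mod 139)
60^4 = (60^2)^2 ≡ 125^2 = 15625 ≡ 57 (mod 139)
60^8 = (60^4)^2 ≡ 57^2 = 3249 ≡ 52 (mod 139)
60^13 = 60^8 · 60^4 · 60^1 ≡ 52 · 57 · 60 ≡ 59 (mod 139).

59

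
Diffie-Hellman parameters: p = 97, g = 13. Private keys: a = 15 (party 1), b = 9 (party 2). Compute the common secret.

Party 1 sends A = g^a mod p = 13^15 mod 97.
13^1 ≡ 13 (mod 97)
13^2 = (13^1)^2 ≡ 13^2 = 169 ≡ 72 (mod 97)
13^4 = (13^2)^2 ≡ 72^2 = 5184 ≡ 43 (mod 97)
13^8 = (13^4)^2 ≡ 43^2 = 1849 ≡ 6 (mod 97)
13^15 = 13^8 · 13^4 · 13^2 · 13^1 ≡ 6 · 43 · 72 · 13 ≡ 55 (mod 97).
So A = 55. Party 2 then computes K = A^b mod p = 55^9 mod 97.
55^1 ≡ 55 (mod 97)
55^2 = (55^1)^2 ≡ 55^2 = 3025 ≡ 18 (mod 97)
55^4 = (55^2)^2 ≡ 18^2 = 324 ≡ 33 (mod 97)
55^8 = (55^4)^2 ≡ 33^2 = 1089 ≡ 22 (mod 97)
55^9 = 55^8 · 55^1 ≡ 22 · 55 ≡ 46 (mod 97).

46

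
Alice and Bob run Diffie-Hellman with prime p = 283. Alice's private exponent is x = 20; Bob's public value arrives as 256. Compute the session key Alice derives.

Shared key K = 256^20 mod 283.
256^1 ≡ 256 (mod 283)
256^2 = (256^1)^2 ≡ 256^2 = 65536 ≡ 163 (mod 283)
256^4 = (256^2)^2 ≡ 163^2 = 26569 ≡ 250 (mod 283)
256^8 = (256^4)^2 ≡ 250^2 = 62500 ≡ 240 (mod 283)
256^16 = (256^8)^2 ≡ 240^2 = 57600 ≡ 151 (mod 283)
256^20 = 256^16 · 256^4 ≡ 151 · 250 ≡ 111 (mod 283).

111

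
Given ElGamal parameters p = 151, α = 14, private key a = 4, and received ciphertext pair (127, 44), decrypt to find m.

Shared mask s = c₁^a mod p = 127^4 mod 151.
127^1 ≡ 127 (mod 151)
127^2 = (127^1)^2 ≡ 127^2 = 16129 ≡ 123 (mod 151)
127^4 = (127^2)^2 ≡ 123^2 = 15129 ≡ 29 (mod 151)
So s = 29; s⁻¹ ≡ 125 (mod 151).
m = c₂ · s⁻¹ mod 151 = 44 · 125 mod 151 = 64.

64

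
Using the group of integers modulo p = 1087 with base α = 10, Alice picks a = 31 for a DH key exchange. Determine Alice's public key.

741

Public value = 10^31 mod 1087.
10^1 ≡ 10 (mod 1087)
10^2 = (10^1)^2 ≡ 10^2 = 100 ≡ 100 (mod 1087)
10^4 = (10^2)^2 ≡ 100^2 = 10000 ≡ 217 (mod 1087)
10^8 = (10^4)^2 ≡ 217^2 = 47089 ≡ 348 (mod 1087)
10^16 = (10^8)^2 ≡ 348^2 = 121104 ≡ 447 (mod 1087)
10^31 = 10^16 · 10^8 · 10^4 · 10^2 · 10^1 ≡ 447 · 348 · 217 · 100 · 10 ≡ 741 (mod 1087).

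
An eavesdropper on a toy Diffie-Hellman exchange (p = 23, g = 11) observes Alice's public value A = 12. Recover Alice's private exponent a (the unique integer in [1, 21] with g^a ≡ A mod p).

12

Try successive powers of 11 modulo 23:
11^1 ≡ 11
11^2 ≡ 6
11^3 ≡ 20
11^4 ≡ 13
11^5 ≡ 5
11^6 ≡ 9
11^7 ≡ 7
11^8 ≡ 8
11^9 ≡ 19
11^10 ≡ 2
11^11 ≡ 22
11^12 ≡ 12
Found: a = 12.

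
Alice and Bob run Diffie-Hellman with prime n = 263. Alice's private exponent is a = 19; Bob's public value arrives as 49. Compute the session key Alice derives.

Shared key K = 49^19 mod 263.
49^1 ≡ 49 (mod 263)
49^2 = (49^1)^2 ≡ 49^2 = 2401 ≡ 34 (mod 263)
49^4 = (49^2)^2 ≡ 34^2 = 1156 ≡ 104 (mod 263)
49^8 = (49^4)^2 ≡ 104^2 = 10816 ≡ 33 (mod 263)
49^16 = (49^8)^2 ≡ 33^2 = 1089 ≡ 37 (mod 263)
49^19 = 49^16 · 49^2 · 49^1 ≡ 37 · 34 · 49 ≡ 100 (mod 263).

100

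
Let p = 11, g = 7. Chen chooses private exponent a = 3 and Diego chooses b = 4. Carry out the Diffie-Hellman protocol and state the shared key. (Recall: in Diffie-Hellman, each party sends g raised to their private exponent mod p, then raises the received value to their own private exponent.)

5

Chen sends A = g^a mod p = 7^3 mod 11.
7^1 ≡ 7 (mod 11)
7^2 = (7^1)^2 ≡ 7^2 = 49 ≡ 5 (mod 11)
7^3 = 7^2 · 7^1 ≡ 5 · 7 ≡ 2 (mod 11).
So A = 2. Diego then computes K = A^b mod p = 2^4 mod 11.
2^1 ≡ 2 (mod 11)
2^2 = (2^1)^2 ≡ 2^2 = 4 ≡ 4 (mod 11)
2^4 = (2^2)^2 ≡ 4^2 = 16 ≡ 5 (mod 11)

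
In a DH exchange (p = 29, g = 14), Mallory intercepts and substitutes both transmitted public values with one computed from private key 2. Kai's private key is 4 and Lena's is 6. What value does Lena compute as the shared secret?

Lena receives Mallory's public value M = 14^2 mod 29 instead of the honest one.
14^1 ≡ 14 (mod 29)
14^2 = (14^1)^2 ≡ 14^2 = 196 ≡ 22 (mod 29)
So M = 22. Lena computes K = M^6 mod 29.
22^1 ≡ 22 (mod 29)
22^2 = (22^1)^2 ≡ 22^2 = 484 ≡ 20 (mod 29)
22^4 = (22^2)^2 ≡ 20^2 = 400 ≡ 23 (mod 29)
22^6 = 22^4 · 22^2 ≡ 23 · 20 ≡ 25 (mod 29).

25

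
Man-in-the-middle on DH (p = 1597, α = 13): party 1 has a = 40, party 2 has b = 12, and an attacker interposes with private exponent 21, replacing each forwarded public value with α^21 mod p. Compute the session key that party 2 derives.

517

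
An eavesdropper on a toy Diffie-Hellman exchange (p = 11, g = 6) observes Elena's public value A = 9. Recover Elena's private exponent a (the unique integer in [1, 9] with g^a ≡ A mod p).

4

Try successive powers of 6 modulo 11:
6^1 ≡ 6
6^2 ≡ 3
6^3 ≡ 7
6^4 ≡ 9
Found: a = 4.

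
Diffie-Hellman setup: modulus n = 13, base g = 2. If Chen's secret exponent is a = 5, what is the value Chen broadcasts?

Public value = 2^5 mod 13.
2^1 ≡ 2 (mod 13)
2^2 = (2^1)^2 ≡ 2^2 = 4 ≡ 4 (mod 13)
2^4 = (2^2)^2 ≡ 4^2 = 16 ≡ 3 (mod 13)
2^5 = 2^4 · 2^1 ≡ 3 · 2 ≡ 6 (mod 13).

6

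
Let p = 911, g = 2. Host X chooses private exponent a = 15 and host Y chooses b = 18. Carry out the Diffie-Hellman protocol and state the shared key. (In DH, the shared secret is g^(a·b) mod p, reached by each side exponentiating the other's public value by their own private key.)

114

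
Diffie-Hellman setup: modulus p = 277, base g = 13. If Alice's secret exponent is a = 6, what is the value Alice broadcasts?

84

Public value = 13^6 mod 277.
13^1 ≡ 13 (mod 277)
13^2 = (13^1)^2 ≡ 13^2 = 169 ≡ 169 (mod 277)
13^4 = (13^2)^2 ≡ 169^2 = 28561 ≡ 30 (mod 277)
13^6 = 13^4 · 13^2 ≡ 30 · 169 ≡ 84 (mod 277).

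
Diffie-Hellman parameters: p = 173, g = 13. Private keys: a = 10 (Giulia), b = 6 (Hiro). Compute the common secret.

Hiro sends B = g^b mod p = 13^6 mod 173.
13^1 ≡ 13 (mod 173)
13^2 = (13^1)^2 ≡ 13^2 = 169 ≡ 169 (mod 173)
13^4 = (13^2)^2 ≡ 169^2 = 28561 ≡ 16 (mod 173)
13^6 = 13^4 · 13^2 ≡ 16 · 169 ≡ 109 (mod 173).
So B = 109. Giulia then computes K = B^a mod p = 109^10 mod 173.
109^1 ≡ 109 (mod 173)
109^2 = (109^1)^2 ≡ 109^2 = 11881 ≡ 117 (mod 173)
109^4 = (109^2)^2 ≡ 117^2 = 13689 ≡ 22 (mod 173)
109^8 = (109^4)^2 ≡ 22^2 = 484 ≡ 138 (mod 173)
109^10 = 109^8 · 109^2 ≡ 138 · 117 ≡ 57 (mod 173).

57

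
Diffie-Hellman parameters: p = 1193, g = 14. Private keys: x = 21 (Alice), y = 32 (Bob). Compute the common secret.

Bob sends B = g^y mod p = 14^32 mod 1193.
14^1 ≡ 14 (mod 1193)
14^2 = (14^1)^2 ≡ 14^2 = 196 ≡ 196 (mod 1193)
14^4 = (14^2)^2 ≡ 196^2 = 38416 ≡ 240 (mod 1193)
14^8 = (14^4)^2 ≡ 240^2 = 57600 ≡ 336 (mod 1193)
14^16 = (14^8)^2 ≡ 336^2 = 112896 ≡ 754 (mod 1193)
14^32 = (14^16)^2 ≡ 754^2 = 568516 ≡ 648 (mod 1193)
So B = 648. Alice then computes K = B^x mod p = 648^21 mod 1193.
648^1 ≡ 648 (mod 1193)
648^2 = (648^1)^2 ≡ 648^2 = 419904 ≡ 1161 (mod 1193)
648^4 = (648^2)^2 ≡ 1161^2 = 1347921 ≡ 1024 (mod 1193)
648^8 = (648^4)^2 ≡ 1024^2 = 1048576 ≡ 1122 (mod 1193)
648^16 = (648^8)^2 ≡ 1122^2 = 1258884 ≡ 269 (mod 1193)
648^21 = 648^16 · 648^4 · 648^1 ≡ 269 · 1024 · 648 ≡ 21 (mod 1193).

21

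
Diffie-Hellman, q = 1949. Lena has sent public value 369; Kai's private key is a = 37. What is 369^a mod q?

Shared key K = 369^37 mod 1949.
369^1 ≡ 369 (mod 1949)
369^2 = (369^1)^2 ≡ 369^2 = 136161 ≡ 1680 (mod 1949)
369^4 = (369^2)^2 ≡ 1680^2 = 2822400 ≡ 248 (mod 1949)
369^8 = (369^4)^2 ≡ 248^2 = 61504 ≡ 1085 (mod 1949)
369^16 = (369^8)^2 ≡ 1085^2 = 1177225 ≡ 29 (mod 1949)
369^32 = (369^16)^2 ≡ 29^2 = 841 ≡ 841 (mod 1949)
369^37 = 369^32 · 369^4 · 369^1 ≡ 841 · 248 · 369 ≡ 1429 (mod 1949).

1429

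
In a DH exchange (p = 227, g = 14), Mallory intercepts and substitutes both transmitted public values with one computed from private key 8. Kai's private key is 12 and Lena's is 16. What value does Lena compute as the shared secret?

Lena receives Mallory's public value M = 14^8 mod 227 instead of the honest one.
14^1 ≡ 14 (mod 227)
14^2 = (14^1)^2 ≡ 14^2 = 196 ≡ 196 (mod 227)
14^4 = (14^2)^2 ≡ 196^2 = 38416 ≡ 53 (mod 227)
14^8 = (14^4)^2 ≡ 53^2 = 2809 ≡ 85 (mod 227)
So M = 85. Lena computes K = M^16 mod 227.
85^1 ≡ 85 (mod 227)
85^2 = (85^1)^2 ≡ 85^2 = 7225 ≡ 188 (mod 227)
85^4 = (85^2)^2 ≡ 188^2 = 35344 ≡ 159 (mod 227)
85^8 = (85^4)^2 ≡ 159^2 = 25281 ≡ 84 (mod 227)
85^16 = (85^8)^2 ≡ 84^2 = 7056 ≡ 19 (mod 227)

19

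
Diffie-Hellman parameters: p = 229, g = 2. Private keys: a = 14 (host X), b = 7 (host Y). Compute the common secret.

Host Y sends B = g^b mod p = 2^7 mod 229.
2^1 ≡ 2 (mod 229)
2^2 = (2^1)^2 ≡ 2^2 = 4 ≡ 4 (mod 229)
2^4 = (2^2)^2 ≡ 4^2 = 16 ≡ 16 (mod 229)
2^7 = 2^4 · 2^2 · 2^1 ≡ 16 · 4 · 2 ≡ 128 (mod 229).
So B = 128. Host X then computes K = B^a mod p = 128^14 mod 229.
128^1 ≡ 128 (mod 229)
128^2 = (128^1)^2 ≡ 128^2 = 16384 ≡ 125 (mod 229)
128^4 = (128^2)^2 ≡ 125^2 = 15625 ≡ 53 (mod 229)
128^8 = (128^4)^2 ≡ 53^2 = 2809 ≡ 61 (mod 229)
128^14 = 128^8 · 128^4 · 128^2 ≡ 61 · 53 · 125 ≡ 169 (mod 229).

169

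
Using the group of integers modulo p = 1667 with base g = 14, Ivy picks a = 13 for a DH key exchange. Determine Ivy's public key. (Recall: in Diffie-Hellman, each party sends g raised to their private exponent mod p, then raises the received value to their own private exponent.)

69

Public value = 14^13 (mod 1667).
14^1 ≡ 14 (mod 1667)
14^2 = (14^1)^2 ≡ 14^2 = 196 ≡ 196 (mod 1667)
14^4 = (14^2)^2 ≡ 196^2 = 38416 ≡ 75 (mod 1667)
14^8 = (14^4)^2 ≡ 75^2 = 5625 ≡ 624 (mod 1667)
14^13 = 14^8 · 14^4 · 14^1 ≡ 624 · 75 · 14 ≡ 69 (mod 1667).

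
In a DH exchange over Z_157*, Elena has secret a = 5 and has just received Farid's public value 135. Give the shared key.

50

Shared key K = 135^5 mod 157.
135^1 ≡ 135 (mod 157)
135^2 = (135^1)^2 ≡ 135^2 = 18225 ≡ 13 (mod 157)
135^4 = (135^2)^2 ≡ 13^2 = 169 ≡ 12 (mod 157)
135^5 = 135^4 · 135^1 ≡ 12 · 135 ≡ 50 (mod 157).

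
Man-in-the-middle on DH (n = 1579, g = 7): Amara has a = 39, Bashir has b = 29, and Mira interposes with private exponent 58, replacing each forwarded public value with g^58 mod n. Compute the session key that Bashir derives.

Bashir receives Mira's public value M = 7^58 mod 1579 instead of the honest one.
7^1 ≡ 7 (mod 1579)
7^2 = (7^1)^2 ≡ 7^2 = 49 ≡ 49 (mod 1579)
7^4 = (7^2)^2 ≡ 49^2 = 2401 ≡ 822 (mod 1579)
7^8 = (7^4)^2 ≡ 822^2 = 675684 ≡ 1451 (mod 1579)
7^16 = (7^8)^2 ≡ 1451^2 = 2105401 ≡ 594 (mod 1579)
7^32 = (7^16)^2 ≡ 594^2 = 352836 ≡ 719 (mod 1579)
7^58 = 7^32 · 7^16 · 7^8 · 7^2 ≡ 719 · 594 · 1451 · 49 ≡ 105 (mod 1579).
So M = 105. Bashir computes K = M^29 mod 1579.
105^1 ≡ 105 (mod 1579)
105^2 = (105^1)^2 ≡ 105^2 = 11025 ≡ 1551 (mod 1579)
105^4 = (105^2)^2 ≡ 1551^2 = 2405601 ≡ 784 (mod 1579)
105^8 = (105^4)^2 ≡ 784^2 = 614656 ≡ 425 (mod 1579)
105^16 = (105^8)^2 ≡ 425^2 = 180625 ≡ 619 (mod 1579)
105^29 = 105^16 · 105^8 · 105^4 · 105^1 ≡ 619 · 425 · 784 · 105 ≡ 41 (mod 1579).

41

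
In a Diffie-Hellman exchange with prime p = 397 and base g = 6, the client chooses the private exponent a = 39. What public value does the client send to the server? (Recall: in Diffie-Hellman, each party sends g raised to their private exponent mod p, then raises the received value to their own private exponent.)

Public value = 6^39 mod 397.
6^1 ≡ 6 (mod 397)
6^2 = (6^1)^2 ≡ 6^2 = 36 ≡ 36 (mod 397)
6^4 = (6^2)^2 ≡ 36^2 = 1296 ≡ 105 (mod 397)
6^8 = (6^4)^2 ≡ 105^2 = 11025 ≡ 306 (mod 397)
6^16 = (6^8)^2 ≡ 306^2 = 93636 ≡ 341 (mod 397)
6^32 = (6^16)^2 ≡ 341^2 = 116281 ≡ 357 (mod 397)
6^39 = 6^32 · 6^4 · 6^2 · 6^1 ≡ 357 · 105 · 36 · 6 ≡ 342 (mod 397).

342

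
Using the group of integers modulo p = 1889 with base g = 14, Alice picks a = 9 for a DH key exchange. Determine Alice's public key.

Public value = 14^9 mod 1889.
14^1 ≡ 14 (mod 1889)
14^2 = (14^1)^2 ≡ 14^2 = 196 ≡ 196 (mod 1889)
14^4 = (14^2)^2 ≡ 196^2 = 38416 ≡ 636 (mod 1889)
14^8 = (14^4)^2 ≡ 636^2 = 404496 ≡ 250 (mod 1889)
14^9 = 14^8 · 14^1 ≡ 250 · 14 ≡ 1611 (mod 1889).

1611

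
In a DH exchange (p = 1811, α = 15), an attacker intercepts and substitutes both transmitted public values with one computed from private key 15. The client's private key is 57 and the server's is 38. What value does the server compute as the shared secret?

542

The server receives an attacker's public value M = 15^15 mod 1811 instead of the honest one.
15^1 ≡ 15 (mod 1811)
15^2 = (15^1)^2 ≡ 15^2 = 225 ≡ 225 (mod 1811)
15^4 = (15^2)^2 ≡ 225^2 = 50625 ≡ 1728 (mod 1811)
15^8 = (15^4)^2 ≡ 1728^2 = 2985984 ≡ 1456 (mod 1811)
15^15 = 15^8 · 15^4 · 15^2 · 15^1 ≡ 1456 · 1728 · 225 · 15 ≡ 554 (mod 1811).
So M = 554. The server computes K = M^38 mod 1811.
554^1 ≡ 554 (mod 1811)
554^2 = (554^1)^2 ≡ 554^2 = 306916 ≡ 857 (mod 1811)
554^4 = (554^2)^2 ≡ 857^2 = 734449 ≡ 994 (mod 1811)
554^8 = (554^4)^2 ≡ 994^2 = 988036 ≡ 1041 (mod 1811)
554^16 = (554^8)^2 ≡ 1041^2 = 1083681 ≡ 703 (mod 1811)
554^32 = (554^16)^2 ≡ 703^2 = 494209 ≡ 1617 (mod 1811)
554^38 = 554^32 · 554^4 · 554^2 ≡ 1617 · 994 · 857 ≡ 542 (mod 1811).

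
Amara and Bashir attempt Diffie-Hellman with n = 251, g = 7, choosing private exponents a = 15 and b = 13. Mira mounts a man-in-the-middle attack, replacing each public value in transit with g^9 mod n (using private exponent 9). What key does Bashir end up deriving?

3

Bashir receives Mira's public value M = 7^9 mod 251 instead of the honest one.
7^1 ≡ 7 (mod 251)
7^2 = (7^1)^2 ≡ 7^2 = 49 ≡ 49 (mod 251)
7^4 = (7^2)^2 ≡ 49^2 = 2401 ≡ 142 (mod 251)
7^8 = (7^4)^2 ≡ 142^2 = 20164 ≡ 84 (mod 251)
7^9 = 7^8 · 7^1 ≡ 84 · 7 ≡ 86 (mod 251).
So M = 86. Bashir computes K = M^13 mod 251.
86^1 ≡ 86 (mod 251)
86^2 = (86^1)^2 ≡ 86^2 = 7396 ≡ 117 (mod 251)
86^4 = (86^2)^2 ≡ 117^2 = 13689 ≡ 135 (mod 251)
86^8 = (86^4)^2 ≡ 135^2 = 18225 ≡ 153 (mod 251)
86^13 = 86^8 · 86^4 · 86^1 ≡ 153 · 135 · 86 ≡ 3 (mod 251).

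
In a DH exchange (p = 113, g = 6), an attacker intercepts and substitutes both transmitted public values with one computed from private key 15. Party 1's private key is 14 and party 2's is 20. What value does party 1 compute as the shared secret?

Party 1 receives an attacker's public value M = 6^15 mod 113 instead of the honest one.
6^1 ≡ 6 (mod 113)
6^2 = (6^1)^2 ≡ 6^2 = 36 ≡ 36 (mod 113)
6^4 = (6^2)^2 ≡ 36^2 = 1296 ≡ 53 (mod 113)
6^8 = (6^4)^2 ≡ 53^2 = 2809 ≡ 97 (mod 113)
6^15 = 6^8 · 6^4 · 6^2 · 6^1 ≡ 97 · 53 · 36 · 6 ≡ 5 (mod 113).
So M = 5. Party 1 computes K = M^14 mod 113.
5^1 ≡ 5 (mod 113)
5^2 = (5^1)^2 ≡ 5^2 = 25 ≡ 25 (mod 113)
5^4 = (5^2)^2 ≡ 25^2 = 625 ≡ 60 (mod 113)
5^8 = (5^4)^2 ≡ 60^2 = 3600 ≡ 97 (mod 113)
5^14 = 5^8 · 5^4 · 5^2 ≡ 97 · 60 · 25 ≡ 69 (mod 113).

69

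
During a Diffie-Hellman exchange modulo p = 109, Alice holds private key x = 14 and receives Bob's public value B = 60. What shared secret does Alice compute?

Shared key K = 60^14 mod 109.
60^1 ≡ 60 (mod 109)
60^2 = (60^1)^2 ≡ 60^2 = 3600 ≡ 3 (mod 109)
60^4 = (60^2)^2 ≡ 3^2 = 9 ≡ 9 (mod 109)
60^8 = (60^4)^2 ≡ 9^2 = 81 ≡ 81 (mod 109)
60^14 = 60^8 · 60^4 · 60^2 ≡ 81 · 9 · 3 ≡ 7 (mod 109).

7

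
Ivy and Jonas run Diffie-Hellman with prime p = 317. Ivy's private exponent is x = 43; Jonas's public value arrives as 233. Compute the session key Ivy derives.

Shared key K = 233^43 mod 317.
233^1 ≡ 233 (mod 317)
233^2 = (233^1)^2 ≡ 233^2 = 54289 ≡ 82 (mod 317)
233^4 = (233^2)^2 ≡ 82^2 = 6724 ≡ 67 (mod 317)
233^8 = (233^4)^2 ≡ 67^2 = 4489 ≡ 51 (mod 317)
233^16 = (233^8)^2 ≡ 51^2 = 2601 ≡ 65 (mod 317)
233^32 = (233^16)^2 ≡ 65^2 = 4225 ≡ 104 (mod 317)
233^43 = 233^32 · 233^8 · 233^2 · 233^1 ≡ 104 · 51 · 82 · 233 ≡ 298 (mod 317).

298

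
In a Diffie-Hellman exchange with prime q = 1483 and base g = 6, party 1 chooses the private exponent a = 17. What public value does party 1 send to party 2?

464

Public value = 6^{17} \pmod{1483}.
6^1 ≡ 6 (mod 1483)
6^2 = (6^1)^2 ≡ 6^2 = 36 ≡ 36 (mod 1483)
6^4 = (6^2)^2 ≡ 36^2 = 1296 ≡ 1296 (mod 1483)
6^8 = (6^4)^2 ≡ 1296^2 = 1679616 ≡ 860 (mod 1483)
6^16 = (6^8)^2 ≡ 860^2 = 739600 ≡ 1066 (mod 1483)
6^17 = 6^16 · 6^1 ≡ 1066 · 6 ≡ 464 (mod 1483).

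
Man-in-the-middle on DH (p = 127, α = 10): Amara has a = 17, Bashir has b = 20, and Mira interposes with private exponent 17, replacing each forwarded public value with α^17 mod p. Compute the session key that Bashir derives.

Bashir receives Mira's public value M = 10^17 mod 127 instead of the honest one.
10^1 ≡ 10 (mod 127)
10^2 = (10^1)^2 ≡ 10^2 = 100 ≡ 100 (mod 127)
10^4 = (10^2)^2 ≡ 100^2 = 10000 ≡ 94 (mod 127)
10^8 = (10^4)^2 ≡ 94^2 = 8836 ≡ 73 (mod 127)
10^16 = (10^8)^2 ≡ 73^2 = 5329 ≡ 122 (mod 127)
10^17 = 10^16 · 10^1 ≡ 122 · 10 ≡ 77 (mod 127).
So M = 77. Bashir computes K = M^20 mod 127.
77^1 ≡ 77 (mod 127)
77^2 = (77^1)^2 ≡ 77^2 = 5929 ≡ 87 (mod 127)
77^4 = (77^2)^2 ≡ 87^2 = 7569 ≡ 76 (mod 127)
77^8 = (77^4)^2 ≡ 76^2 = 5776 ≡ 61 (mod 127)
77^16 = (77^8)^2 ≡ 61^2 = 3721 ≡ 38 (mod 127)
77^20 = 77^16 · 77^4 ≡ 38 · 76 ≡ 94 (mod 127).

94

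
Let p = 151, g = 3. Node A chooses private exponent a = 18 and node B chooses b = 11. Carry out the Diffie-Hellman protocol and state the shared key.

Node B sends B = g^b mod p = 3^11 mod 151.
3^1 ≡ 3 (mod 151)
3^2 = (3^1)^2 ≡ 3^2 = 9 ≡ 9 (mod 151)
3^4 = (3^2)^2 ≡ 9^2 = 81 ≡ 81 (mod 151)
3^8 = (3^4)^2 ≡ 81^2 = 6561 ≡ 68 (mod 151)
3^11 = 3^8 · 3^2 · 3^1 ≡ 68 · 9 · 3 ≡ 24 (mod 151).
So B = 24. Node A then computes K = B^a mod p = 24^18 mod 151.
24^1 ≡ 24 (mod 151)
24^2 = (24^1)^2 ≡ 24^2 = 576 ≡ 123 (mod 151)
24^4 = (24^2)^2 ≡ 123^2 = 15129 ≡ 29 (mod 151)
24^8 = (24^4)^2 ≡ 29^2 = 841 ≡ 86 (mod 151)
24^16 = (24^8)^2 ≡ 86^2 = 7396 ≡ 148 (mod 151)
24^18 = 24^16 · 24^2 ≡ 148 · 123 ≡ 84 (mod 151).

84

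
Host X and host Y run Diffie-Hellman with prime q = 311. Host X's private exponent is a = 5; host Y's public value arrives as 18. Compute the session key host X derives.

243

Shared key K = 18^5 mod 311.
18^1 ≡ 18 (mod 311)
18^2 = (18^1)^2 ≡ 18^2 = 324 ≡ 13 (mod 311)
18^4 = (18^2)^2 ≡ 13^2 = 169 ≡ 169 (mod 311)
18^5 = 18^4 · 18^1 ≡ 169 · 18 ≡ 243 (mod 311).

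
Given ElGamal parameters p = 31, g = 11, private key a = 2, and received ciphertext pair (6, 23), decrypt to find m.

17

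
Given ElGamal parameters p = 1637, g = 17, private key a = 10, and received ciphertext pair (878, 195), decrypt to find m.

809

Shared mask s = c₁^a mod p = 878^10 mod 1637.
878^1 ≡ 878 (mod 1637)
878^2 = (878^1)^2 ≡ 878^2 = 770884 ≡ 1494 (mod 1637)
878^4 = (878^2)^2 ≡ 1494^2 = 2232036 ≡ 805 (mod 1637)
878^8 = (878^4)^2 ≡ 805^2 = 648025 ≡ 1410 (mod 1637)
878^10 = 878^8 · 878^2 ≡ 1410 · 1494 ≡ 1358 (mod 1637).
So s = 1358; s⁻¹ ≡ 575 (mod 1637).
m = c₂ · s⁻¹ mod 1637 = 195 · 575 mod 1637 = 809.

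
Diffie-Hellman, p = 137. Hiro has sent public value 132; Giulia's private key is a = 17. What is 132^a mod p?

41

Shared key K = 132^17 mod 137.
132^1 ≡ 132 (mod 137)
132^2 = (132^1)^2 ≡ 132^2 = 17424 ≡ 25 (mod 137)
132^4 = (132^2)^2 ≡ 25^2 = 625 ≡ 77 (mod 137)
132^8 = (132^4)^2 ≡ 77^2 = 5929 ≡ 38 (mod 137)
132^16 = (132^8)^2 ≡ 38^2 = 1444 ≡ 74 (mod 137)
132^17 = 132^16 · 132^1 ≡ 74 · 132 ≡ 41 (mod 137).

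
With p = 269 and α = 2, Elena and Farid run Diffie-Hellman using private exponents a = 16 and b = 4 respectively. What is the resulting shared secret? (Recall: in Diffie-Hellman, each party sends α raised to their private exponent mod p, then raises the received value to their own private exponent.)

57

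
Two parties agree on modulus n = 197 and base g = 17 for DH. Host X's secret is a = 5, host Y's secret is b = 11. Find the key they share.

46

Host Y sends B = g^b mod n = 17^11 mod 197.
17^1 ≡ 17 (mod 197)
17^2 = (17^1)^2 ≡ 17^2 = 289 ≡ 92 (mod 197)
17^4 = (17^2)^2 ≡ 92^2 = 8464 ≡ 190 (mod 197)
17^8 = (17^4)^2 ≡ 190^2 = 36100 ≡ 49 (mod 197)
17^11 = 17^8 · 17^2 · 17^1 ≡ 49 · 92 · 17 ≡ 3 (mod 197).
So B = 3. Host X then computes K = B^a mod n = 3^5 mod 197.
3^1 ≡ 3 (mod 197)
3^2 = (3^1)^2 ≡ 3^2 = 9 ≡ 9 (mod 197)
3^4 = (3^2)^2 ≡ 9^2 = 81 ≡ 81 (mod 197)
3^5 = 3^4 · 3^1 ≡ 81 · 3 ≡ 46 (mod 197).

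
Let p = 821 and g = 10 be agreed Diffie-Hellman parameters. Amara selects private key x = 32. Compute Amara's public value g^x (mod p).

154

Public value = 10^32 (mod 821).
10^1 ≡ 10 (mod 821)
10^2 = (10^1)^2 ≡ 10^2 = 100 ≡ 100 (mod 821)
10^4 = (10^2)^2 ≡ 100^2 = 10000 ≡ 148 (mod 821)
10^8 = (10^4)^2 ≡ 148^2 = 21904 ≡ 558 (mod 821)
10^16 = (10^8)^2 ≡ 558^2 = 311364 ≡ 205 (mod 821)
10^32 = (10^16)^2 ≡ 205^2 = 42025 ≡ 154 (mod 821)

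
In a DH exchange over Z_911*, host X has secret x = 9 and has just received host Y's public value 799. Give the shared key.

Shared key K = 799^9 mod 911.
799^1 ≡ 799 (mod 911)
799^2 = (799^1)^2 ≡ 799^2 = 638401 ≡ 701 (mod 911)
799^4 = (799^2)^2 ≡ 701^2 = 491401 ≡ 372 (mod 911)
799^8 = (799^4)^2 ≡ 372^2 = 138384 ≡ 823 (mod 911)
799^9 = 799^8 · 799^1 ≡ 823 · 799 ≡ 746 (mod 911).

746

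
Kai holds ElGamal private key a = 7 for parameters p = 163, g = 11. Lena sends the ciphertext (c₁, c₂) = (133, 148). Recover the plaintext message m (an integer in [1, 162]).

Shared mask s = c₁^a mod p = 133^7 mod 163.
133^1 ≡ 133 (mod 163)
133^2 = (133^1)^2 ≡ 133^2 = 17689 ≡ 85 (mod 163)
133^4 = (133^2)^2 ≡ 85^2 = 7225 ≡ 53 (mod 163)
133^7 = 133^4 · 133^2 · 133^1 ≡ 53 · 85 · 133 ≡ 140 (mod 163).
So s = 140; s⁻¹ ≡ 85 (mod 163).
m = c₂ · s⁻¹ mod 163 = 148 · 85 mod 163 = 29.

29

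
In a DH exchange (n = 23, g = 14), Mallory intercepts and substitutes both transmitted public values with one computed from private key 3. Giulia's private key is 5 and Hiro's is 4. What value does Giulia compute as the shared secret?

Giulia receives Mallory's public value M = 14^3 mod 23 instead of the honest one.
14^1 ≡ 14 (mod 23)
14^2 = (14^1)^2 ≡ 14^2 = 196 ≡ 12 (mod 23)
14^3 = 14^2 · 14^1 ≡ 12 · 14 ≡ 7 (mod 23).
So M = 7. Giulia computes K = M^5 mod 23.
7^1 ≡ 7 (mod 23)
7^2 = (7^1)^2 ≡ 7^2 = 49 ≡ 3 (mod 23)
7^4 = (7^2)^2 ≡ 3^2 = 9 ≡ 9 (mod 23)
7^5 = 7^4 · 7^1 ≡ 9 · 7 ≡ 17 (mod 23).

17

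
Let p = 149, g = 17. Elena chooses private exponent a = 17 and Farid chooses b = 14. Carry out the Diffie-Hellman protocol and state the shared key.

Elena sends A = g^a mod p = 17^17 mod 149.
17^1 ≡ 17 (mod 149)
17^2 = (17^1)^2 ≡ 17^2 = 289 ≡ 140 (mod 149)
17^4 = (17^2)^2 ≡ 140^2 = 19600 ≡ 81 (mod 149)
17^8 = (17^4)^2 ≡ 81^2 = 6561 ≡ 5 (mod 149)
17^16 = (17^8)^2 ≡ 5^2 = 25 ≡ 25 (mod 149)
17^17 = 17^16 · 17^1 ≡ 25 · 17 ≡ 127 (mod 149).
So A = 127. Farid then computes K = A^b mod p = 127^14 mod 149.
127^1 ≡ 127 (mod 149)
127^2 = (127^1)^2 ≡ 127^2 = 16129 ≡ 37 (mod 149)
127^4 = (127^2)^2 ≡ 37^2 = 1369 ≡ 28 (mod 149)
127^8 = (127^4)^2 ≡ 28^2 = 784 ≡ 39 (mod 149)
127^14 = 127^8 · 127^4 · 127^2 ≡ 39 · 28 · 37 ≡ 25 (mod 149).

25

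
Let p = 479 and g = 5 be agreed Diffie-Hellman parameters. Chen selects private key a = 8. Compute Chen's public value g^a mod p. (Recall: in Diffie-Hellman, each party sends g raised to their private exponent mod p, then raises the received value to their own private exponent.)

240

Public value = 5^8 mod 479.
5^1 ≡ 5 (mod 479)
5^2 = (5^1)^2 ≡ 5^2 = 25 ≡ 25 (mod 479)
5^4 = (5^2)^2 ≡ 25^2 = 625 ≡ 146 (mod 479)
5^8 = (5^4)^2 ≡ 146^2 = 21316 ≡ 240 (mod 479)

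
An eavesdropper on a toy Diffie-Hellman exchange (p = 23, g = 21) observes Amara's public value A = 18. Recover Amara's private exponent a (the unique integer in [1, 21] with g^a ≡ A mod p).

Try successive powers of 21 modulo 23:
21^1 ≡ 21
21^2 ≡ 4
21^3 ≡ 15
21^4 ≡ 16
21^5 ≡ 14
21^6 ≡ 18
Found: a = 6.

6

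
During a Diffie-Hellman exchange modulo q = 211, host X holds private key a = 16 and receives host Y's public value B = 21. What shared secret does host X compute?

21

Shared key K = 21^16 mod 211.
21^1 ≡ 21 (mod 211)
21^2 = (21^1)^2 ≡ 21^2 = 441 ≡ 19 (mod 211)
21^4 = (21^2)^2 ≡ 19^2 = 361 ≡ 150 (mod 211)
21^8 = (21^4)^2 ≡ 150^2 = 22500 ≡ 134 (mod 211)
21^16 = (21^8)^2 ≡ 134^2 = 17956 ≡ 21 (mod 211)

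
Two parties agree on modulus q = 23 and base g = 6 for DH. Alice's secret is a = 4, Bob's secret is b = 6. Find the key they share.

13

Bob sends B = g^b mod q = 6^6 mod 23.
6^1 ≡ 6 (mod 23)
6^2 = (6^1)^2 ≡ 6^2 = 36 ≡ 13 (mod 23)
6^4 = (6^2)^2 ≡ 13^2 = 169 ≡ 8 (mod 23)
6^6 = 6^4 · 6^2 ≡ 8 · 13 ≡ 12 (mod 23).
So B = 12. Alice then computes K = B^a mod q = 12^4 mod 23.
12^1 ≡ 12 (mod 23)
12^2 = (12^1)^2 ≡ 12^2 = 144 ≡ 6 (mod 23)
12^4 = (12^2)^2 ≡ 6^2 = 36 ≡ 13 (mod 23)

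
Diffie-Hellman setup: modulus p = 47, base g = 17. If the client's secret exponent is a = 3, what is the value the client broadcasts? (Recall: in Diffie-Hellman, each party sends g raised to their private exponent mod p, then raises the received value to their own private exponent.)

Public value = 17^3 (mod 47).
17^1 ≡ 17 (mod 47)
17^2 = (17^1)^2 ≡ 17^2 = 289 ≡ 7 (mod 47)
17^3 = 17^2 · 17^1 ≡ 7 · 17 ≡ 25 (mod 47).

25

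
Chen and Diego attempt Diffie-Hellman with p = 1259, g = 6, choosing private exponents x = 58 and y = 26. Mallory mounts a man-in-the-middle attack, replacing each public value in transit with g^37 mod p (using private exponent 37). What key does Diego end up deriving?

Diego receives Mallory's public value M = 6^37 mod 1259 instead of the honest one.
6^1 ≡ 6 (mod 1259)
6^2 = (6^1)^2 ≡ 6^2 = 36 ≡ 36 (mod 1259)
6^4 = (6^2)^2 ≡ 36^2 = 1296 ≡ 37 (mod 1259)
6^8 = (6^4)^2 ≡ 37^2 = 1369 ≡ 110 (mod 1259)
6^16 = (6^8)^2 ≡ 110^2 = 12100 ≡ 769 (mod 1259)
6^32 = (6^16)^2 ≡ 769^2 = 591361 ≡ 890 (mod 1259)
6^37 = 6^32 · 6^4 · 6^1 ≡ 890 · 37 · 6 ≡ 1176 (mod 1259).
So M = 1176. Diego computes K = M^26 mod 1259.
1176^1 ≡ 1176 (mod 1259)
1176^2 = (1176^1)^2 ≡ 1176^2 = 1382976 ≡ 594 (mod 1259)
1176^4 = (1176^2)^2 ≡ 594^2 = 352836 ≡ 316 (mod 1259)
1176^8 = (1176^4)^2 ≡ 316^2 = 99856 ≡ 395 (mod 1259)
1176^16 = (1176^8)^2 ≡ 395^2 = 156025 ≡ 1168 (mod 1259)
1176^26 = 1176^16 · 1176^8 · 1176^2 ≡ 1168 · 395 · 594 ≡ 51 (mod 1259).

51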